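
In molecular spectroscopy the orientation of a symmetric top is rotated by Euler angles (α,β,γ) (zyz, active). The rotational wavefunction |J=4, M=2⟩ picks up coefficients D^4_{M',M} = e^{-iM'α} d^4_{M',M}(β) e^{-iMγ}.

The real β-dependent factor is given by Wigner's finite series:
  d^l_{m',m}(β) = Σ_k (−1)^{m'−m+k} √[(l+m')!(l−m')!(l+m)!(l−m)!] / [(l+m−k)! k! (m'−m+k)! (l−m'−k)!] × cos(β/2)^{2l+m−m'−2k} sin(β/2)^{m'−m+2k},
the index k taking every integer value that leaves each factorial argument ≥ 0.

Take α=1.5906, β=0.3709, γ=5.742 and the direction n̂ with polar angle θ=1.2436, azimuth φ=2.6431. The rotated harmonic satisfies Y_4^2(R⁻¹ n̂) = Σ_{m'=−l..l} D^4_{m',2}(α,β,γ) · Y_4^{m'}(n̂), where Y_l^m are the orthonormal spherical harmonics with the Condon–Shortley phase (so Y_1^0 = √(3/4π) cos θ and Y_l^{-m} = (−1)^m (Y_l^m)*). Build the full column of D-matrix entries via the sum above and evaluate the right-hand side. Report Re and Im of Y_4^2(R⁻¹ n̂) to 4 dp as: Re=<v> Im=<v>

Need the full column D^4_{m',2} for m'=−4..4 at α=1.5906, β=0.3709, γ=5.742.
cos(β/2)=0.982853, sin(β/2)=0.184389
d^4_{-4,2}: single k=6 term ⇒ +0.000201;  D = +0.000080+0.000184i
d^4_{-3,2}: k∈[5..6] ⇒ +0.002272 -0.000027 = +0.002245;  D = +0.002041-0.000934i
d^4_{-2,2}: k∈[4..6] ⇒ +0.016180 -0.000456 +0.000001 = +0.015726;  D = -0.006824-0.014168i
d^4_{-1,2}: k∈[3..5] ⇒ +0.081313 -0.004293 +0.000030 = +0.077051;  D = -0.068744+0.034801i
d^4_{0,2}: k∈[2..4] ⇒ +0.290752 -0.027289 +0.000360 = +0.263824;  D = +0.123796+0.232975i
d^4_{1,2}: k∈[1..3] ⇒ +0.693094 -0.121970 +0.002862 = +0.573985;  D = +0.501438-0.279319i
d^4_{2,2}: k∈[0..2] ⇒ +0.870783 -0.367776 +0.016180 = +0.519187;  D = -0.261585-0.448474i
d^4_{3,2}: k∈[0..1] ⇒ -0.611251 +0.064541 = -0.546711;  D = +0.466701-0.284750i
d^4_{4,2}: single k=0 term ⇒ +0.162174;  D = +0.087192+0.136740i
Y_4^{m'}(θ=1.2436,φ=2.6431) and Σ D·Y over m':
  (+0.0001+0.0002i)·(-0.1461+0.3244i)  (+0.0020-0.0009i)·(-0.0257-0.3406i)  (-0.0068-0.0142i)·(-0.0451-0.0698i)  (-0.0687+0.0348i)·(+0.2879+0.1567i)  (+0.1238+0.2330i)·(+0.0291+0.0000i)  (+0.5014-0.2793i)·(-0.2879+0.1567i)  (-0.2616-0.4485i)·(-0.0451+0.0698i)  (+0.4667-0.2847i)·(+0.0257-0.3406i)  (+0.0872+0.1367i)·(-0.1461-0.3244i)
Y_4^2(R⁻¹ n̂) = -0.133659-0.047103i

Re=-0.1337 Im=-0.0471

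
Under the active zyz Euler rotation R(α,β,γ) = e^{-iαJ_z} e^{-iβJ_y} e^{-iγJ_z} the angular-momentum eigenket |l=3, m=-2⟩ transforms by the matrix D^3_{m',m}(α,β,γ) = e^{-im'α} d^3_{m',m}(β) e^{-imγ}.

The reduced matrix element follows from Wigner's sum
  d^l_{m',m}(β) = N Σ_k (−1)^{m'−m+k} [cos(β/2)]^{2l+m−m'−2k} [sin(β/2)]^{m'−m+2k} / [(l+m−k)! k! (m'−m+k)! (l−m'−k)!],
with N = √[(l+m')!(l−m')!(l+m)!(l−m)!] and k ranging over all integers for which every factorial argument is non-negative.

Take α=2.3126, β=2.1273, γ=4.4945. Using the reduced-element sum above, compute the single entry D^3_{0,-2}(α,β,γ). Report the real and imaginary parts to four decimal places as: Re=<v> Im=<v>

First d^3_{0,-2}(β=2.1273), then the phase factors e^{-i(0)α} and e^{-i(-2)γ}:
With c≡cos(β/2)=0.485685 and s≡sin(β/2)=0.874134, N=[6·6·1·120]^{1/2}=65.726707
k∈{0,1} keeps every argument non-negative
  k=0: (−1)^2·65.7267/(12)·0.4857^4·0.8741^2 = +0.232881
  k=1: (−1)^3·65.7267/(12)·0.4857^2·0.8741^4 = -0.754365
d^3_{0,-2}(2.1273) = +0.232881 -0.754365 = -0.521484
D = (+1.000000+0.000000i)·(-0.521484)·(-0.906542+0.422116i) = +0.472747-0.220127i

Re=0.4727 Im=-0.2201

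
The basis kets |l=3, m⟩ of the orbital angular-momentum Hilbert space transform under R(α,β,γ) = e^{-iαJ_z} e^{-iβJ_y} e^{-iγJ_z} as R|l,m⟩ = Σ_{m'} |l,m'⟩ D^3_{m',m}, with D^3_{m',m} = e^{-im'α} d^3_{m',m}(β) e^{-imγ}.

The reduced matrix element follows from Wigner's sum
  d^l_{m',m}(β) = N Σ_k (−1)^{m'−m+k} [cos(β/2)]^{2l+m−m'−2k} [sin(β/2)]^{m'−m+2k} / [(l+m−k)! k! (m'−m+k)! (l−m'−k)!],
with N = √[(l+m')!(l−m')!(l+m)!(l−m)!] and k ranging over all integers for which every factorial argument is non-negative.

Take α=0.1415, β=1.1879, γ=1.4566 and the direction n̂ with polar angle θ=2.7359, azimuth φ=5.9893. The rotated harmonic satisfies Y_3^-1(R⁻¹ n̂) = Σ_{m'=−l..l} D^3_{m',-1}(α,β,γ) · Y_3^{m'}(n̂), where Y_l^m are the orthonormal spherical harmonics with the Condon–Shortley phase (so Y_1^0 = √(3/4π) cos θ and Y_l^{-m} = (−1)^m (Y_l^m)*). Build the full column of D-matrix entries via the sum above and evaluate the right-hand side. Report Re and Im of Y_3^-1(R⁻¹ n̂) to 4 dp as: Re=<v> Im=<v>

Need the full column D^3_{m',-1} for m'=−3..3 at α=0.1415, β=1.1879, γ=1.4566.
cos(β/2)=0.828737, sin(β/2)=0.559639
d^3_{-3,-1}: single k=2 term ⇒ +0.572173;  D = -0.174712+0.544847i
d^3_{-2,-1}: k∈[1..2] ⇒ +0.691816 -0.630962 = +0.060854;  D = -0.010224+0.059989i
d^3_{-1,-1}: k∈[0..2] ⇒ +0.323966 -1.181876 +0.404218 = -0.453692;  D = +0.012386-0.453523i
d^3_{0,-1}: k∈[0..2] ⇒ -0.757846 +1.036776 -0.157596 = +0.121334;  D = +0.013826+0.120543i
d^3_{1,-1}: k∈[0..2] ⇒ +0.886407 -0.538958 +0.030722 = +0.378171;  D = +0.095647+0.365876i
d^3_{2,-1}: k∈[0..1] ⇒ -0.630962 +0.143865 = -0.487097;  D = -0.188426-0.449176i
d^3_{3,-1}: single k=0 term ⇒ +0.260922;  D = +0.133857+0.223969i
Y_3^{m'}(θ=2.7359,φ=5.9893) and Σ D·Y over m':
  (-0.1747+0.5448i)·(+0.0163+0.0198i)  (-0.0102+0.0600i)·(-0.1217-0.0811i)  (+0.0124-0.4535i)·(+0.3932+0.1190i)  (+0.0138+0.1205i)·(-0.4187+0.0000i)  (+0.0956+0.3659i)·(-0.3932+0.1190i)  (-0.1884-0.4492i)·(-0.1217+0.0811i)  (+0.1339+0.2240i)·(-0.0163+0.0198i)
Y_3^-1(R⁻¹ n̂) = +0.017122-0.322497i

Re=0.0171 Im=-0.3225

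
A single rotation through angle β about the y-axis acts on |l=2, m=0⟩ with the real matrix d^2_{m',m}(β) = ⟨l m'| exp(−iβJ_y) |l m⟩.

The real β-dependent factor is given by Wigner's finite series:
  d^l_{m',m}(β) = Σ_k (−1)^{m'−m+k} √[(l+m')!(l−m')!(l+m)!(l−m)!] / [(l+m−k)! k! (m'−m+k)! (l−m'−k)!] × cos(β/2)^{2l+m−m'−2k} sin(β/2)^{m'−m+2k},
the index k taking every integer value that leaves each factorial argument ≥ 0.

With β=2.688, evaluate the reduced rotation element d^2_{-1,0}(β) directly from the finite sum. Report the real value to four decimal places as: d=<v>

d=-0.4824

d^2_{-1,0}(β=2.688) via Wigner's sum:
With c≡cos(β/2)=0.224857 and s≡sin(β/2)=0.974392, N=[1·6·2·2]^{1/2}=4.898979
k: max(0,(0)−(-1))=1 … min(2+(0),2−(-1))=2
  k=1: (−1)^0·4.8990/(2)·0.2249^3·0.9744^1 = +0.027135
  k=2: (−1)^1·4.8990/(2)·0.2249^1·0.9744^3 = -0.509545
d^2_{-1,0}(2.688) = +0.027135 -0.509545 = -0.482411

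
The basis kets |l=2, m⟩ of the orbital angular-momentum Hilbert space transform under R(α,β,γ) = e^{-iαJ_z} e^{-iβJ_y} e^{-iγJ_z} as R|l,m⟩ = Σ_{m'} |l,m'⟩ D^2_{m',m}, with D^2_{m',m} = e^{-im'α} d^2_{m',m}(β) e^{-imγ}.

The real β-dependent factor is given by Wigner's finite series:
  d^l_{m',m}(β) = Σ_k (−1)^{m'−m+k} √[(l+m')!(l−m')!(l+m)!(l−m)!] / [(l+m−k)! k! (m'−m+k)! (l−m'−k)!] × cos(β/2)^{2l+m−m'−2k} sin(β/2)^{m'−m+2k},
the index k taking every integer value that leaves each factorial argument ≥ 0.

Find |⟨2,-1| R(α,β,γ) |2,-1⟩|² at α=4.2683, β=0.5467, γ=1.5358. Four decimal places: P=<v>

D^2_{-1,-1}(4.2683,0.5467,1.5358) = e^{-i·-1·4.2683}·d^2_{-1,-1}(0.5467)·e^{-i·-1·1.5358}. Compute d first:
c=cos(0.5467/2)=0.962872, s=sin(0.5467/2)=0.269959; N=√[1·6·1·6]=6.000000
k: max(0,(-1)−(-1))=0 … min(2+(-1),2−(-1))=1
  k=0: (−1)^0·6.0000/(6)·0.9629^4·0.2700^0 = +0.859556
  k=1: (−1)^1·6.0000/(2)·0.9629^2·0.2700^2 = -0.202699
d^2_{-1,-1}(0.5467) = +0.859556 -0.202699 = +0.656856
|D^2_{-1,-1}|² = |d^2_{-1,-1}(β)|² = (+0.656856)² = 0.431460 (the z-rotation phases have unit modulus)

P=0.4315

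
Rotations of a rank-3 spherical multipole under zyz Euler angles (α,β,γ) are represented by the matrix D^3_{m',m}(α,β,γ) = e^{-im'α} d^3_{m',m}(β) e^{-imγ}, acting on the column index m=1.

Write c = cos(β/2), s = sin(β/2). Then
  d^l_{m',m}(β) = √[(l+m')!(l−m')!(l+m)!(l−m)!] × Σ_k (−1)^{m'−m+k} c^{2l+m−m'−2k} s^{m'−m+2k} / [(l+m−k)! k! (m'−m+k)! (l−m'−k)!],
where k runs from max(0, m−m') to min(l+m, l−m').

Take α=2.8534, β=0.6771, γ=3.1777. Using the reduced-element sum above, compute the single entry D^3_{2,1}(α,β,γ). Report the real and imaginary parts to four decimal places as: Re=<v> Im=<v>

Split into d^3_{2,1}(β=0.6771) × two z-phases.
With c≡cos(β/2)=0.943237 and s≡sin(β/2)=0.332120, N=[120·1·24·2]^{1/2}=75.894664
Admissible k: 0..1 (factorial args all ≥0)
  k=0: (−1)^1·75.8947/(24)·0.9432^5·0.3321^1 = -0.784150
  k=1: (−1)^2·75.8947/(12)·0.9432^3·0.3321^3 = +0.194436
d^3_{2,1}(0.6771) = -0.784150 +0.194436 = -0.589714
Phases: e^{-i·(2)·2.8534}=+0.838438+0.544997i, e^{-i·(1)·3.1777}=-0.999348+0.036100i ⇒ D=+0.505719+0.303334i

Re=0.5057 Im=0.3033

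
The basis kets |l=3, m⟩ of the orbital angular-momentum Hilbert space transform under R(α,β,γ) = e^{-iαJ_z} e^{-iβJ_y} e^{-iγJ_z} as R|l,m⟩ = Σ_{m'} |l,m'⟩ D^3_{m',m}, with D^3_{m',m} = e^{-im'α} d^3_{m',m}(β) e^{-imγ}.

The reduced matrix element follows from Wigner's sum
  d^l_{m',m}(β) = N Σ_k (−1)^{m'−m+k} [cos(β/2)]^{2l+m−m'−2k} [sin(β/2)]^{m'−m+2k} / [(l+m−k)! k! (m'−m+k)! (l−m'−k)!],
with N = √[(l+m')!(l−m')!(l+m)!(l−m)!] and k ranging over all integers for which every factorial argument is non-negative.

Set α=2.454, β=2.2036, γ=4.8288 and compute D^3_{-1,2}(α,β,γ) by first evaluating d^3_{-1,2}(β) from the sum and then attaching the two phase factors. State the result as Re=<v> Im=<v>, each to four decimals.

Re=-0.2378 Im=0.3126

D^3_{-1,2}(2.454,2.2036,4.8288) = e^{-i·-1·2.454}·d^3_{-1,2}(2.2036)·e^{-i·2·4.8288}. Compute d first:
With c≡cos(β/2)=0.451991 and s≡sin(β/2)=0.892022, N=[2·24·120·1]^{1/2}=75.894664
k: max(0,(2)−(-1))=3 … min(3+(2),3−(-1))=4
  k=3: (−1)^0·75.8947/(12)·0.4520^3·0.8920^3 = +0.414522
  k=4: (−1)^1·75.8947/(24)·0.4520^1·0.8920^5 = -0.807251
d^3_{-1,2}(2.2036) = +0.414522 -0.807251 = -0.392730
D = (-0.772776+0.634679i)·(-0.392730)·(-0.973019+0.230724i) = -0.237794+0.312555i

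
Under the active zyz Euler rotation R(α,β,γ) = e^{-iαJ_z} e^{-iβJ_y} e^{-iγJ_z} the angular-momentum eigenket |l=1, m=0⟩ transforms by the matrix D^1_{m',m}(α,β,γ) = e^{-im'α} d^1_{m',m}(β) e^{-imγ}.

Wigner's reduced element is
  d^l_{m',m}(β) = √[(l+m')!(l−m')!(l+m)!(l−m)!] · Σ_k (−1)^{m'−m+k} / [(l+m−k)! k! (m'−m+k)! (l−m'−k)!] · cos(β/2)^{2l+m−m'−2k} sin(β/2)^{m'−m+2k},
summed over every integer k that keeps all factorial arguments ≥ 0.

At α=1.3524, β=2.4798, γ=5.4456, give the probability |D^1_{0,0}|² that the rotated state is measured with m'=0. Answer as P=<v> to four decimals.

Split into d^1_{0,0}(β=2.4798) × two z-phases.
c=cos(2.4798/2)=0.324891, s=sin(2.4798/2)=0.945752; N=√[1·1·1·1]=1.000000
k: max(0,(0)−(0))=0 … min(1+(0),1−(0))=1
  k=0: (−1)^0·1.0000/(1)·0.3249^2·0.9458^0 = +0.105554
  k=1: (−1)^1·1.0000/(1)·0.3249^0·0.9458^2 = -0.894446
d^1_{0,0}(2.4798) = +0.105554 -0.894446 = -0.788892
|D^1_{0,0}|² = |d^1_{0,0}(β)|² = (-0.788892)² = 0.622350 (the z-rotation phases have unit modulus)

P=0.6224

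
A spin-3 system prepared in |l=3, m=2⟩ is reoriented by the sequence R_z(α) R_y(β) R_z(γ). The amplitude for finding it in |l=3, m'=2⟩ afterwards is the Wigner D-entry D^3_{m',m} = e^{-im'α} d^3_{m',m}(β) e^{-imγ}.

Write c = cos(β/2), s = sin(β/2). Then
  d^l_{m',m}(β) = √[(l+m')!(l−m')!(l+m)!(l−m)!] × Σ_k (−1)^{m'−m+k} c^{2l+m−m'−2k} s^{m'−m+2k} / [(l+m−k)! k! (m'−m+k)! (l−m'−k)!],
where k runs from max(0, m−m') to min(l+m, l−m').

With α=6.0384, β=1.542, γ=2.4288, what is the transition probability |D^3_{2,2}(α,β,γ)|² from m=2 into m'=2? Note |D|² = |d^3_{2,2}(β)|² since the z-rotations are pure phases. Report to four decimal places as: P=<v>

P=0.2564

First d^3_{2,2}(β=1.542), then the phase factors e^{-i(2)α} and e^{-i(2)γ}:
With c≡cos(β/2)=0.717214 and s≡sin(β/2)=0.696853, N=[120·1·120·1]^{1/2}=120.000000
k∈{0,1} keeps every argument non-negative
  k=0: (−1)^0·120.0000/(120)·0.7172^6·0.6969^0 = +0.136111
  k=1: (−1)^1·120.0000/(24)·0.7172^4·0.6969^2 = -0.642462
d^3_{2,2}(1.542) = +0.136111 -0.642462 = -0.506351
|D^3_{2,2}|² = |d^3_{2,2}(β)|² = (-0.506351)² = 0.256392 (the z-rotation phases have unit modulus)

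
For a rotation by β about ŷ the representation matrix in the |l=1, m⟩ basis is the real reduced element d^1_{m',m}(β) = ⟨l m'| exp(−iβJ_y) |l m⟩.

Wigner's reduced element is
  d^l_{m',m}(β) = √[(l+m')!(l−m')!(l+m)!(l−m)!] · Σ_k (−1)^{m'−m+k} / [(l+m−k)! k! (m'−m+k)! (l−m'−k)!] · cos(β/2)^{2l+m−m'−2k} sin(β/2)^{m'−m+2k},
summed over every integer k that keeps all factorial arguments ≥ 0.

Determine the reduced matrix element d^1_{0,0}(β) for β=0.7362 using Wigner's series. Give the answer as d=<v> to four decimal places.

d^1_{0,0}(β=0.7362) via Wigner's sum:
Half-angle: c=0.933013, s=0.359843. N=√(1·1·1·1)=1.000000
k∈{0,1} keeps every argument non-negative
  k=0: (−1)^0·1.0000/(1)·0.9330^2·0.3598^0 = +0.870513
  k=1: (−1)^1·1.0000/(1)·0.9330^0·0.3598^2 = -0.129487
d^1_{0,0}(0.7362) = +0.870513 -0.129487 = +0.741026

d=0.7410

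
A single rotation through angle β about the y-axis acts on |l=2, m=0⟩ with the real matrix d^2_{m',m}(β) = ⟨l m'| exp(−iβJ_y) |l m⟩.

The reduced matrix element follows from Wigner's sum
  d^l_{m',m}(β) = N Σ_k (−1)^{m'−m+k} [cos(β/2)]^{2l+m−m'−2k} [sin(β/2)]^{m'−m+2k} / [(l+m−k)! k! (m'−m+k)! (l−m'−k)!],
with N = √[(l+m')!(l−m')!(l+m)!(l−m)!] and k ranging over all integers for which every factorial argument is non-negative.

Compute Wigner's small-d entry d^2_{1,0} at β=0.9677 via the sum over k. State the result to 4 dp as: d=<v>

d^2_{1,0}(β=0.9677) via Wigner's sum:
Half-angle: c=0.885211, s=0.465191. N=√(6·1·2·2)=4.898979
k: max(0,(0)−(1))=0 … min(2+(0),2−(1))=1
  k=0: (−1)^1·4.8990/(2)·0.8852^3·0.4652^1 = -0.790399
  k=1: (−1)^2·4.8990/(2)·0.8852^1·0.4652^3 = +0.218281
d^2_{1,0}(0.9677) = -0.790399 +0.218281 = -0.572118

d=-0.5721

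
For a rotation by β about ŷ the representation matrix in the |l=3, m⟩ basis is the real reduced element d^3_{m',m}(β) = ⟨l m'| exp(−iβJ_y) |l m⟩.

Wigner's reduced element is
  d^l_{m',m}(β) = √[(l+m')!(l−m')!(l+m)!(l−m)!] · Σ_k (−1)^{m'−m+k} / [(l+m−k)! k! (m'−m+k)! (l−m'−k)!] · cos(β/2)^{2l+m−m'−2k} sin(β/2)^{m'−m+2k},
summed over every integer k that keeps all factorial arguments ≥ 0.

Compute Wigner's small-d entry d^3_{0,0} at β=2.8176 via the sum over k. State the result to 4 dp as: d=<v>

d^3_{0,0}(β=2.8176) via Wigner's sum:
c=cos(2.8176/2)=0.161289, s=sin(2.8176/2)=0.986907; N=√[6·6·6·6]=36.000000
k∈{0,1,2,3} keeps every argument non-negative
  k=0: (−1)^0·36.0000/(36)·0.1613^6·0.9869^0 = +0.000018
  k=1: (−1)^1·36.0000/(4)·0.1613^4·0.9869^2 = -0.005932
  k=2: (−1)^2·36.0000/(4)·0.1613^2·0.9869^4 = +0.222104
  k=3: (−1)^3·36.0000/(36)·0.1613^0·0.9869^6 = -0.923970
d^3_{0,0}(2.8176) = +0.000018 -0.005932 +0.222104 -0.923970 = -0.707781

d=-0.7078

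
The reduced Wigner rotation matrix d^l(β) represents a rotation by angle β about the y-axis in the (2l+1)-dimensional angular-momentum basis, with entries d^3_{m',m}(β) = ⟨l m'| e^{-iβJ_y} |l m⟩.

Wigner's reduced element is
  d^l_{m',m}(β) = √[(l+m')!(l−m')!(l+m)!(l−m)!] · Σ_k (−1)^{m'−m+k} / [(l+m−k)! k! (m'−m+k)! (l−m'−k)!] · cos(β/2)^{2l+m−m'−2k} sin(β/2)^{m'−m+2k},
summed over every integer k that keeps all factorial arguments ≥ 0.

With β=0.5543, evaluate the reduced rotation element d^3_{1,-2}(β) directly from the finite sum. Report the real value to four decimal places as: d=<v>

d=-0.1106

d^3_{1,-2}(β=0.5543) via Wigner's sum:
With c≡cos(β/2)=0.961839 and s≡sin(β/2)=0.273616, N=[24·2·1·120]^{1/2}=75.894664
The bounds max(0,m−m')=0 and min(l+m,l−m')=1 give 2 terms
  k=0: (−1)^3·75.8947/(12)·0.9618^3·0.2736^3 = -0.115281
  k=1: (−1)^4·75.8947/(24)·0.9618^1·0.2736^5 = +0.004665
d^3_{1,-2}(0.5543) = -0.115281 +0.004665 = -0.110617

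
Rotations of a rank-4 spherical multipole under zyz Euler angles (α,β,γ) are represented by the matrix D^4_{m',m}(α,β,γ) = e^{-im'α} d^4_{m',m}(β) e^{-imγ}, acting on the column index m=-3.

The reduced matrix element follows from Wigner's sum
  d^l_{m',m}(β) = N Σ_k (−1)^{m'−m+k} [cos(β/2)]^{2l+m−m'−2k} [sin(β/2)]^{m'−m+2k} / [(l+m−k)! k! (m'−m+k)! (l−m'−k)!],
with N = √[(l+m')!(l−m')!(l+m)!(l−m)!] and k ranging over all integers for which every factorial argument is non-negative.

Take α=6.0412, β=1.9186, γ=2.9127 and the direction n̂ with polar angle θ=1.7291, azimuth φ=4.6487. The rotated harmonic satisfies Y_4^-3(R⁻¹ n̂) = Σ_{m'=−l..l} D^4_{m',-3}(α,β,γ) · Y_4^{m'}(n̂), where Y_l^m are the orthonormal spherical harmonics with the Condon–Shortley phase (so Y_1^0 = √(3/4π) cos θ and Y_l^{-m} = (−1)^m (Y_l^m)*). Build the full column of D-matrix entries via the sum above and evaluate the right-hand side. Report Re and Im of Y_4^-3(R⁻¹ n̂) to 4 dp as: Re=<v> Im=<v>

Re=0.2080 Im=0.1459

Need the full column D^4_{m',-3} for m'=−4..4 at α=6.0412, β=1.9186, γ=2.9127.
cos(β/2)=0.574093, sin(β/2)=0.818790
d^4_{-4,-3}: single k=1 term ⇒ +0.047599;  D = +0.003985+0.047432i
d^4_{-3,-3}: k∈[0..1] ⇒ +0.011799 -0.168011 = -0.156212;  D = +0.024604-0.154262i
d^4_{-2,-3}: k∈[0..1] ⇒ -0.062967 +0.384251 = +0.321284;  D = -0.125158+0.295904i
d^4_{-1,-3}: k∈[0..1] ⇒ +0.190507 -0.645861 = -0.455354;  D = +0.272714-0.364657i
d^4_{0,-3}: k∈[0..1] ⇒ -0.405036 +0.823899 = +0.418863;  D = -0.323930+0.265547i
d^4_{1,-3}: k∈[0..1] ⇒ +0.645861 -0.788261 = -0.142400;  D = +0.128551-0.061258i
d^4_{2,-3}: k∈[0..1] ⇒ -0.781619 +0.529973 = -0.251646;  D = +0.246493-0.050662i
d^4_{3,-3}: k∈[0..1] ⇒ +0.695181 -0.202013 = +0.493168;  D = -0.492787-0.019366i
d^4_{4,-3}: single k=0 term ⇒ -0.400622;  D = +0.384880+0.111200i
Y_4^{m'}(θ=1.7291,φ=4.6487) and Σ D·Y over m':
  (+0.0040+0.0474i)·(+0.4072+0.1060i)  (+0.0246-0.1543i)·(-0.0361+0.1866i)  (-0.1252+0.2959i)·(+0.2673+0.0342i)  (+0.2727-0.3647i)·(-0.0132+0.2077i)  (-0.3239+0.2655i)·(+0.2408+0.0000i)  (+0.1286-0.0613i)·(+0.0132+0.2077i)  (+0.2465-0.0507i)·(+0.2673-0.0342i)  (-0.4928-0.0194i)·(+0.0361+0.1866i)  (+0.3849+0.1112i)·(+0.4072-0.1060i)
Y_4^-3(R⁻¹ n̂) = +0.207969+0.145862i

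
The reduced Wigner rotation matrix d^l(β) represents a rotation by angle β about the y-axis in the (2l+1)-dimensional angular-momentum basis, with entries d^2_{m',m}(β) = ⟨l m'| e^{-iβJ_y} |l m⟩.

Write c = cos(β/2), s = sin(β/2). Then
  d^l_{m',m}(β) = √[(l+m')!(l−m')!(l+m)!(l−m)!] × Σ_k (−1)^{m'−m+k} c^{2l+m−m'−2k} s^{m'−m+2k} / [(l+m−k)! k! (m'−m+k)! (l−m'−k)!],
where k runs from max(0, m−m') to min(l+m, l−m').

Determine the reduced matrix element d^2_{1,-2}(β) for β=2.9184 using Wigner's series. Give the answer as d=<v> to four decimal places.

d=-0.2186

d^2_{1,-2}(β=2.9184) via Wigner's sum:
c=cos(2.9184/2)=0.111365, s=sin(2.9184/2)=0.993780; N=√[6·1·1·24]=12.000000
k∈{0} keeps every argument non-negative
  k=0: (−1)^3·12.0000/(6)·0.1114^1·0.9938^3 = -0.218599
d^2_{1,-2}(2.9184) = -0.218599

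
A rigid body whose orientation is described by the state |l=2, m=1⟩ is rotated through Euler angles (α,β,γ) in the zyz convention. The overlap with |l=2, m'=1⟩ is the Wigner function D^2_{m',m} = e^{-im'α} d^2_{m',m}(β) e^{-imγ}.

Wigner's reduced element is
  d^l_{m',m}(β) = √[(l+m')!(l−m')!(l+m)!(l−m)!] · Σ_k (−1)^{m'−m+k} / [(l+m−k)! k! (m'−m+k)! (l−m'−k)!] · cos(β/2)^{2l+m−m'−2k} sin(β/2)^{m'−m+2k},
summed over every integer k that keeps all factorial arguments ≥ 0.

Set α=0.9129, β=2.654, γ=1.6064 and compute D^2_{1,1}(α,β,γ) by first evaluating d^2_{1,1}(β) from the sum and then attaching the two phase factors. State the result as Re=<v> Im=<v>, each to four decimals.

Re=0.1310 Im=0.0940

First d^2_{1,1}(β=2.654), then the phase factors e^{-i(1)α} and e^{-i(1)γ}:
Half-angle: c=0.241388, s=0.970429. N=√(6·1·6·1)=6.000000
The bounds max(0,m−m')=0 and min(l+m,l−m')=1 give 2 terms
  k=0: (−1)^0·6.0000/(6)·0.2414^4·0.9704^0 = +0.003395
  k=1: (−1)^1·6.0000/(2)·0.2414^2·0.9704^2 = -0.164620
d^2_{1,1}(2.654) = +0.003395 -0.164620 = -0.161224
D = (+0.611454-0.791280i)·(-0.161224)·(-0.035596-0.999366i) = +0.131002+0.093978i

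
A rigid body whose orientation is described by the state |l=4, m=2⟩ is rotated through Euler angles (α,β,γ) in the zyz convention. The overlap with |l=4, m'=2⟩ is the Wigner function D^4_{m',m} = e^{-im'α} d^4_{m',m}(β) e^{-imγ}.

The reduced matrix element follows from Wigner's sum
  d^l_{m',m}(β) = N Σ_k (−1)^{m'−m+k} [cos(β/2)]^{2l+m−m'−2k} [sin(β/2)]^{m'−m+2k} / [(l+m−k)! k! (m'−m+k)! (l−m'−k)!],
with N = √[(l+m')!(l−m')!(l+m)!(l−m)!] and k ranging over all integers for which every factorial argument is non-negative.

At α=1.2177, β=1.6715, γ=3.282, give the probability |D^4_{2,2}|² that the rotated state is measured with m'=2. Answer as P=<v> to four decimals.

D^4_{2,2}(1.2177,1.6715,3.282) = e^{-i·2·1.2177}·d^4_{2,2}(1.6715)·e^{-i·2·3.282}. Compute d first:
With c≡cos(β/2)=0.670622 and s≡sin(β/2)=0.741800, N=[720·2·720·2]^{1/2}=1440.000000
Admissible k: 0..2 (factorial args all ≥0)
  k=0: (−1)^0·1440.0000/(1440)·0.6706^8·0.7418^0 = +0.040909
  k=1: (−1)^1·1440.0000/(120)·0.6706^6·0.7418^2 = -0.600647
  k=2: (−1)^2·1440.0000/(96)·0.6706^4·0.7418^4 = +0.918645
d^4_{2,2}(1.6715) = +0.040909 -0.600647 +0.918645 = +0.358907
|D^4_{2,2}|² = |d^4_{2,2}(β)|² = (+0.358907)² = 0.128814 (the z-rotation phases have unit modulus)

P=0.1288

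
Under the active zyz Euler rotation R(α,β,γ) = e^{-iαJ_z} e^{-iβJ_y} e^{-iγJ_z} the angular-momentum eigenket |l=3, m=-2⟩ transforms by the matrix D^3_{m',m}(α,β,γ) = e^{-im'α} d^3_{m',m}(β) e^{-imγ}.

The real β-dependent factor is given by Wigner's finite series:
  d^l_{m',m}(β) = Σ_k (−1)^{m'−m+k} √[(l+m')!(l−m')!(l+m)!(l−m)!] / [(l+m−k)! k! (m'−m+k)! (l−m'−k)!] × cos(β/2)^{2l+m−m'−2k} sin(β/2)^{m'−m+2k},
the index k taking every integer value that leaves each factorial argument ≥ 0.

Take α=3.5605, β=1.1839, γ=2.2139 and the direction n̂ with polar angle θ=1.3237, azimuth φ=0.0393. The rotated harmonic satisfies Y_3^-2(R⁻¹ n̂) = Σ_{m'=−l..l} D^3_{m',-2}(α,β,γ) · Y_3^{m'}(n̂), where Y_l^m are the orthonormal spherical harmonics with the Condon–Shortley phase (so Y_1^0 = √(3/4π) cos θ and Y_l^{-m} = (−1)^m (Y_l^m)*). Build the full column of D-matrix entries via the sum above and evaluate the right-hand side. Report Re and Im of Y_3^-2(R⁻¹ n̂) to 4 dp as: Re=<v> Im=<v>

Re=-0.2553 Im=0.2260

Need the full column D^3_{m',-2} for m'=−3..3 at α=3.5605, β=1.1839, γ=2.2139.
cos(β/2)=0.829854, sin(β/2)=0.557980
d^3_{-3,-2}: single k=1 term ⇒ +0.537902;  D = -0.444356+0.303129i
d^3_{-2,-2}: k∈[0..1] ⇒ +0.326596 -0.738269 = -0.411674;  D = -0.216307+0.350266i
d^3_{-1,-2}: k∈[0..1] ⇒ -0.694429 +0.627902 = -0.066527;  D = +0.008909-0.065928i
d^3_{0,-2}: k∈[0..1] ⇒ +0.808734 -0.365628 = +0.443105;  D = -0.124408-0.425283i
d^3_{1,-2}: k∈[0..1] ⇒ -0.627902 +0.141937 = -0.485965;  D = -0.314365-0.370590i
d^3_{2,-2}: k∈[0..1] ⇒ +0.333771 -0.030180 = +0.303592;  D = -0.273580-0.131612i
d^3_{3,-2}: single k=0 term ⇒ -0.109944;  D = -0.109896-0.003241i
Y_3^{m'}(θ=1.3237,φ=0.0393) and Σ D·Y over m':
  (-0.4444+0.3031i)·(+0.3777-0.0447i)  (-0.2163+0.3503i)·(+0.2343-0.0185i)  (+0.0089-0.0659i)·(-0.2195+0.0086i)  (-0.1244-0.4253i)·(-0.2465+0.0000i)  (-0.3144-0.3706i)·(+0.2195+0.0086i)  (-0.2736-0.1316i)·(+0.2343+0.0185i)  (-0.1099-0.0032i)·(-0.3777-0.0447i)
Y_3^-2(R⁻¹ n̂) = -0.255304+0.226031i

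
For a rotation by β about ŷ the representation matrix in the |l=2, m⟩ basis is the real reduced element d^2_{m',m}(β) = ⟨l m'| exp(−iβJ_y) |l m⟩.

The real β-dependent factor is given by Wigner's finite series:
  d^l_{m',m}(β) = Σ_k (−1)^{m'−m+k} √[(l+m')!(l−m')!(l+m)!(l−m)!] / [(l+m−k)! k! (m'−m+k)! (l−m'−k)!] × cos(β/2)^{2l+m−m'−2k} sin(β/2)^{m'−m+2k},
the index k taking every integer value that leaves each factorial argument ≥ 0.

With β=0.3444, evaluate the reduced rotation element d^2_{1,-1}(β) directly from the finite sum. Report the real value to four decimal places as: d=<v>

d=0.0846

d^2_{1,-1}(β=0.3444) via Wigner's sum:
Half-angle: c=0.985210, s=0.171350. N=√(6·1·1·6)=6.000000
Admissible k: 0..1 (factorial args all ≥0)
  k=0: (−1)^2·6.0000/(2)·0.9852^2·0.1714^2 = +0.085497
  k=1: (−1)^3·6.0000/(6)·0.9852^0·0.1714^4 = -0.000862
d^2_{1,-1}(0.3444) = +0.085497 -0.000862 = +0.084634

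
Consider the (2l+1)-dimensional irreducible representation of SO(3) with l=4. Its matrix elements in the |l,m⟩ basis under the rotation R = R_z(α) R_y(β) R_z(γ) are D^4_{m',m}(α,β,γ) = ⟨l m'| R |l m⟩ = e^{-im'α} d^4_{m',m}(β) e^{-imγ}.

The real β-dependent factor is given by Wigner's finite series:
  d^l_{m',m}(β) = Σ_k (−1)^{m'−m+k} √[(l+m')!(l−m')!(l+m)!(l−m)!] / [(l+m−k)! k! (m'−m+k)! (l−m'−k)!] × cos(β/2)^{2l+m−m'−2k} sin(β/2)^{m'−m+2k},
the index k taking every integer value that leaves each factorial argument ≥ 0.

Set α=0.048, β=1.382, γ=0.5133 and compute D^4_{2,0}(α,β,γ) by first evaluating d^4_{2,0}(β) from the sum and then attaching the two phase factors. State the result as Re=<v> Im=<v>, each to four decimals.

Split into d^4_{2,0}(β=1.382) × two z-phases.
With c≡cos(β/2)=0.770609 and s≡sin(β/2)=0.637308, N=[720·2·24·24]^{1/2}=910.735966
k: max(0,(0)−(2))=0 … min(4+(0),4−(2))=2
  k=0: (−1)^2·910.7360/(96)·0.7706^6·0.6373^2 = +0.806910
  k=1: (−1)^3·910.7360/(36)·0.7706^4·0.6373^4 = -1.471717
  k=2: (−1)^4·910.7360/(96)·0.7706^2·0.6373^6 = +0.377473
d^4_{2,0}(1.382) = +0.806910 -1.471717 +0.377473 = -0.287334
Phases: e^{-i·(2)·0.048}=+0.995396-0.095853i, e^{-i·(0)·0.5133}=+1.000000+0.000000i ⇒ D=-0.286011+0.027542i

Re=-0.2860 Im=0.0275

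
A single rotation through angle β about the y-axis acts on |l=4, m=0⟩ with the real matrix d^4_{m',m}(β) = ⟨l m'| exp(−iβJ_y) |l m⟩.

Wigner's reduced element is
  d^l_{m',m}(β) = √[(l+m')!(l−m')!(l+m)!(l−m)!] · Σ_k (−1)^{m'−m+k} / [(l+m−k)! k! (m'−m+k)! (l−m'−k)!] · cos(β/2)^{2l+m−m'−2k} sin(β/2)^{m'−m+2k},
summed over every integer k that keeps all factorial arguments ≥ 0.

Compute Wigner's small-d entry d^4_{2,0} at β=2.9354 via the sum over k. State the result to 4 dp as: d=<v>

d^4_{2,0}(β=2.9354) via Wigner's sum:
With c≡cos(β/2)=0.102914 and s≡sin(β/2)=0.994690, N=[720·2·24·24]^{1/2}=910.735966
The bounds max(0,m−m')=0 and min(l+m,l−m')=2 give 3 terms
  k=0: (−1)^2·910.7360/(96)·0.1029^6·0.9947^2 = +0.000011
  k=1: (−1)^3·910.7360/(36)·0.1029^4·0.9947^4 = -0.002778
  k=2: (−1)^4·910.7360/(96)·0.1029^2·0.9947^6 = +0.097319
d^4_{2,0}(2.9354) = +0.000011 -0.002778 +0.097319 = +0.094552

d=0.0946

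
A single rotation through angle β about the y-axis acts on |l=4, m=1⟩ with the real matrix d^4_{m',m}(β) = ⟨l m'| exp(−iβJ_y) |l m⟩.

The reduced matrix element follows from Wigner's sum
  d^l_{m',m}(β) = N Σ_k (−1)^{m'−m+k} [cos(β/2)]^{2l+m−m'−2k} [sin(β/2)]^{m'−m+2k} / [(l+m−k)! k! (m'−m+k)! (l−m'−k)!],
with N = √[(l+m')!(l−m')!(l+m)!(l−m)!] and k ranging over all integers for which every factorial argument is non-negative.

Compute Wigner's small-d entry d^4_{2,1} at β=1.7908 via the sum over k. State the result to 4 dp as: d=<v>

d^4_{2,1}(β=1.7908) via Wigner's sum:
Half-angle: c=0.625207, s=0.780459. N=√(720·2·120·6)=1018.233765
k∈{0,1,2} keeps every argument non-negative
  k=0: (−1)^1·1018.2338/(240)·0.6252^7·0.7805^1 = -0.123638
  k=1: (−1)^2·1018.2338/(48)·0.6252^5·0.7805^3 = +0.963330
  k=2: (−1)^3·1018.2338/(72)·0.6252^3·0.7805^5 = -1.000776
d^4_{2,1}(1.7908) = -0.123638 +0.963330 -1.000776 = -0.161084

d=-0.1611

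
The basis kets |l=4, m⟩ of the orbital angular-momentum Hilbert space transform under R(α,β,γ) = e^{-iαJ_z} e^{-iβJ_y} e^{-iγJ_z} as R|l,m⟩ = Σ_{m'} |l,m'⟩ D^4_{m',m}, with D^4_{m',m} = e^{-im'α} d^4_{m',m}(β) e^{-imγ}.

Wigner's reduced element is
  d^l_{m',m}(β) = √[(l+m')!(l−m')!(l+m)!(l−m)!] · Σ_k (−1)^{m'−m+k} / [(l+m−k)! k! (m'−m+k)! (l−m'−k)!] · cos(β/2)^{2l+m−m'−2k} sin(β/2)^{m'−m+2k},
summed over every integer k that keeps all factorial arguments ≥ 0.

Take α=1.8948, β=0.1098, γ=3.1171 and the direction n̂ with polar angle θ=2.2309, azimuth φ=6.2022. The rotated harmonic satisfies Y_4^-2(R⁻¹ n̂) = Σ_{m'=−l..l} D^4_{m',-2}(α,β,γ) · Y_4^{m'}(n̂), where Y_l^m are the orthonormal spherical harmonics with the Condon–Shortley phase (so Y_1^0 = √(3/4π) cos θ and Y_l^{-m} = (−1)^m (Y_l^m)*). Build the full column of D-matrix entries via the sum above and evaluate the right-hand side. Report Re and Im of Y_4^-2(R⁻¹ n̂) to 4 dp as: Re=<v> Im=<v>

Re=-0.3083 Im=-0.2086

Need the full column D^4_{m',-2} for m'=−4..4 at α=1.8948, β=0.1098, γ=3.1171.
cos(β/2)=0.998493, sin(β/2)=0.054872
d^4_{-4,-2}: single k=2 term ⇒ +0.015789;  D = +0.005023+0.014969i
d^4_{-3,-2}: k∈[1..2] ⇒ +0.203158 -0.001841 = +0.201318;  D = +0.160537-0.121477i
d^4_{-2,-2}: k∈[0..2] ⇒ +0.988010 -0.035806 +0.000135 = +0.952339;  D = -0.786525-0.536962i
d^4_{-1,-2}: k∈[0..2] ⇒ -0.230360 +0.003479 -0.000007 = -0.226888;  D = +0.061615-0.218362i
d^4_{0,-2}: k∈[0..2] ⇒ +0.028307 -0.000228 +0.000000 = +0.028080;  D = +0.028046-0.001375i
d^4_{1,-2}: k∈[0..2] ⇒ -0.002319 +0.000011 -0.000000 = -0.002309;  D = +0.000841+0.002150i
d^4_{2,-2}: k∈[0..2] ⇒ +0.000135 -0.000000 +0.000000 = +0.000135;  D = -0.000103+0.000087i
d^4_{3,-2}: k∈[0..1] ⇒ -0.000006 +0.000000 = -0.000006;  D = -0.000005-0.000003i
d^4_{4,-2}: single k=0 term ⇒ +0.000000;  D = +0.000000-0.000000i
Y_4^{m'}(θ=2.2309,φ=6.2022) and Σ D·Y over m':
  (+0.0050+0.0150i)·(+0.1633+0.0548i)  (+0.1605-0.1215i)·(-0.3672-0.0910i)  (-0.7865-0.5370i)·(+0.3362+0.0549i)  (+0.0616-0.2184i)·(+0.0840+0.0068i)  (+0.0280-0.0014i)·(-0.3525+0.0000i)  (+0.0008+0.0021i)·(-0.0840+0.0068i)  (-0.0001+0.0001i)·(+0.3362-0.0549i)  (-0.0000-0.0000i)·(+0.3672-0.0910i)  (+0.0000-0.0000i)·(+0.1633-0.0548i)
Y_4^-2(R⁻¹ n̂) = -0.308288-0.208617i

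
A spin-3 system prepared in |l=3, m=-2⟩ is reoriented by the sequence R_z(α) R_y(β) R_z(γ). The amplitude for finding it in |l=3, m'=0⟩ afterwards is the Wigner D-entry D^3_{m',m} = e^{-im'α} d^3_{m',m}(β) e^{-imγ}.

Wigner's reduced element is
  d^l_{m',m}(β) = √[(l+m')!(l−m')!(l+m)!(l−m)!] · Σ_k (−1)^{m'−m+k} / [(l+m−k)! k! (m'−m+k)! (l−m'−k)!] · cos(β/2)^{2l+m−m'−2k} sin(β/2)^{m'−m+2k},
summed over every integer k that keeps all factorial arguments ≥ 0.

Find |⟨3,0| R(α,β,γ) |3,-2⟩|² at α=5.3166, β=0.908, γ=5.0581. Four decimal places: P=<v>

First d^3_{0,-2}(β=0.908), then the phase factors e^{-i(0)α} and e^{-i(-2)γ}:
Half-angle: c=0.898700, s=0.438564. N=√(6·6·1·120)=65.726707
The bounds max(0,m−m')=0 and min(l+m,l−m')=1 give 2 terms
  k=0: (−1)^2·65.7267/(12)·0.8987^4·0.4386^2 = +0.687203
  k=1: (−1)^3·65.7267/(12)·0.8987^2·0.4386^4 = -0.163652
d^3_{0,-2}(0.908) = +0.687203 -0.163652 = +0.523551
|D^3_{0,-2}|² = |d^3_{0,-2}(β)|² = (+0.523551)² = 0.274106 (the z-rotation phases have unit modulus)

P=0.2741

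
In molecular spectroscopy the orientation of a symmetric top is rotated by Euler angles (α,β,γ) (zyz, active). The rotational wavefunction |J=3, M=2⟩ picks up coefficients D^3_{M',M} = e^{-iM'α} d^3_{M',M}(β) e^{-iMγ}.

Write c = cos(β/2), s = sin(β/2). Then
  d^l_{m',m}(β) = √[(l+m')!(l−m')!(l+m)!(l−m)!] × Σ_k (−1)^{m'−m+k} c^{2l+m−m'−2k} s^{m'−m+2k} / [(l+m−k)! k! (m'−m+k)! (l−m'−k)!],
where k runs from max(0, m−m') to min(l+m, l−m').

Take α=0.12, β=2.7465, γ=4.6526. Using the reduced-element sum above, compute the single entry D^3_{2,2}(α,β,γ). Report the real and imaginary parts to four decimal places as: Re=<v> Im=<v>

First d^3_{2,2}(β=2.7465), then the phase factors e^{-i(2)α} and e^{-i(2)γ}:
With c≡cos(β/2)=0.196264 and s≡sin(β/2)=0.980551, N=[120·1·120·1]^{1/2}=120.000000
Admissible k: 0..1 (factorial args all ≥0)
  k=0: (−1)^0·120.0000/(120)·0.1963^6·0.9806^0 = +0.000057
  k=1: (−1)^1·120.0000/(24)·0.1963^4·0.9806^2 = -0.007133
d^3_{2,2}(2.7465) = +0.000057 -0.007133 = -0.007076
Attach z-rotation phases: D = e^{-i(2)(0.12)}·(-0.007076)·e^{-i(2)(4.6526)} = +0.007025-0.000850i

Re=0.0070 Im=-0.0009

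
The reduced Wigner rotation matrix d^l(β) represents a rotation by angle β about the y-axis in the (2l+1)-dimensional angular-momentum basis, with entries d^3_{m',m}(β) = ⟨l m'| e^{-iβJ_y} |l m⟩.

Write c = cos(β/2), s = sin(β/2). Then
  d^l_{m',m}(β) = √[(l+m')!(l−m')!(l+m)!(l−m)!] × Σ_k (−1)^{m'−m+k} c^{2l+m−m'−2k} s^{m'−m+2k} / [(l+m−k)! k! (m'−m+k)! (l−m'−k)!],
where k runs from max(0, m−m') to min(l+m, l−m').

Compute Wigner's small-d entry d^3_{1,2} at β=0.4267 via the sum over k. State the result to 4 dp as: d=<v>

d=0.5410

d^3_{1,2}(β=0.4267) via Wigner's sum:
With c≡cos(β/2)=0.977327 and s≡sin(β/2)=0.211735, N=[24·2·120·1]^{1/2}=75.894664
k∈{1,2} keeps every argument non-negative
  k=1: (−1)^0·75.8947/(24)·0.9773^5·0.2117^1 = +0.597025
  k=2: (−1)^1·75.8947/(12)·0.9773^3·0.2117^3 = -0.056044
d^3_{1,2}(0.4267) = +0.597025 -0.056044 = +0.540981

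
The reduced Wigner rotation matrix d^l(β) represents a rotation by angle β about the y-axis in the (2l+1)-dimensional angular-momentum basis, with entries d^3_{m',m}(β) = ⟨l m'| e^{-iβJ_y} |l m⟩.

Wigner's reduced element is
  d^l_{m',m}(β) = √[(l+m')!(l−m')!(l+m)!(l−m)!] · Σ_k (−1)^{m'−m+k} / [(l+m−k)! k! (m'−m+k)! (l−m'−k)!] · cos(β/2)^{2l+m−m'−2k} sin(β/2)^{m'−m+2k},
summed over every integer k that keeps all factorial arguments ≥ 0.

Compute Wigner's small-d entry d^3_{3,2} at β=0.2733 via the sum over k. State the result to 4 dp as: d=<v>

d^3_{3,2}(β=0.2733) via Wigner's sum:
Half-angle: c=0.990678, s=0.136225. N=√(720·1·120·1)=293.938769
k: max(0,(2)−(3))=0 … min(3+(2),3−(3))=0
  k=0: (−1)^1·293.9388/(120)·0.9907^5·0.1362^1 = -0.318416
d^3_{3,2}(0.2733) = -0.318416

d=-0.3184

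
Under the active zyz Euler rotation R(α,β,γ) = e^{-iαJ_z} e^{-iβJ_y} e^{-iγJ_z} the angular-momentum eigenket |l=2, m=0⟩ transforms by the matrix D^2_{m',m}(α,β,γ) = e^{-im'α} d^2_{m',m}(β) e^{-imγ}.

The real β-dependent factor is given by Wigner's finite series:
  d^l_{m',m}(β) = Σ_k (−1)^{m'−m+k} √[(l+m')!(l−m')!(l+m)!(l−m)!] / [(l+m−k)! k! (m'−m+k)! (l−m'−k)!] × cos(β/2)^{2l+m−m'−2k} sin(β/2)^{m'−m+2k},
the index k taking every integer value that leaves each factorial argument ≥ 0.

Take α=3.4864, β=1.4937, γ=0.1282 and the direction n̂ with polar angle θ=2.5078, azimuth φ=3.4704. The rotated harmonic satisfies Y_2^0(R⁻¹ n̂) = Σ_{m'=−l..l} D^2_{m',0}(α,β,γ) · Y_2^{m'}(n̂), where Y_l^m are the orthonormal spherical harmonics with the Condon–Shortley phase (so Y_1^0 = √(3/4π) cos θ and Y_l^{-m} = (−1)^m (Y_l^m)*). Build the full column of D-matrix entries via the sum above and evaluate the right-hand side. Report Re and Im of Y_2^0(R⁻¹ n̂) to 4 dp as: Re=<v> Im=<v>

Need the full column D^2_{m',0} for m'=−2..2 at α=3.4864, β=1.4937, γ=0.1282.
cos(β/2)=0.733832, sin(β/2)=0.679331
d^2_{-2,0}: single k=2 term ⇒ +0.608740;  D = +0.469637+0.387305i
d^2_{-1,0}: k∈[1..2] ⇒ +0.657578 -0.563529 = +0.094050;  D = -0.088514-0.031790i
d^2_{0,0}: k∈[0..2] ⇒ +0.289993 -0.994068 +0.212973 = -0.491102;  D = -0.491102+0.000000i
d^2_{1,0}: k∈[0..1] ⇒ -0.657578 +0.563529 = -0.094050;  D = +0.088514-0.031790i
d^2_{2,0}: single k=0 term ⇒ +0.608740;  D = +0.469637-0.387305i
Y_2^{m'}(θ=2.5078,φ=3.4704) and Σ D·Y over m':
  (+0.4696+0.3873i)·(+0.1072-0.0828i)  (-0.0885-0.0318i)·(+0.3489-0.1190i)  (-0.4911+0.0000i)·(+0.2990+0.0000i)  (+0.0885-0.0318i)·(-0.3489-0.1190i)  (+0.4696-0.3873i)·(+0.1072+0.0828i)
Y_2^0(R⁻¹ n̂) = -0.051305+0.000000i

Re=-0.0513 Im=0.0000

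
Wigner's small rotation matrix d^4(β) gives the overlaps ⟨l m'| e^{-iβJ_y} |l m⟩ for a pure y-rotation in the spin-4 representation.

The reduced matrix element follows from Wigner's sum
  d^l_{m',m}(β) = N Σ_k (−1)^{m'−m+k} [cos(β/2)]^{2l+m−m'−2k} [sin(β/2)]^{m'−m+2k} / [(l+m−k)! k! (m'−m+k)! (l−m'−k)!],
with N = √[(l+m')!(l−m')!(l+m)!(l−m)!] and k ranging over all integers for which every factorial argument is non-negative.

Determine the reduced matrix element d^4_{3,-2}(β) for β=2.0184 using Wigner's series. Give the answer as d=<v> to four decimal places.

d^4_{3,-2}(β=2.0184) via Wigner's sum:
With c≡cos(β/2)=0.532538 and s≡sin(β/2)=0.846406, N=[5040·1·2·720]^{1/2}=2693.993318
k∈{0,1} keeps every argument non-negative
  k=0: (−1)^5·2693.9933/(240)·0.5325^3·0.8464^5 = -0.736429
  k=1: (−1)^6·2693.9933/(720)·0.5325^1·0.8464^7 = +0.620106
d^4_{3,-2}(2.0184) = -0.736429 +0.620106 = -0.116323

d=-0.1163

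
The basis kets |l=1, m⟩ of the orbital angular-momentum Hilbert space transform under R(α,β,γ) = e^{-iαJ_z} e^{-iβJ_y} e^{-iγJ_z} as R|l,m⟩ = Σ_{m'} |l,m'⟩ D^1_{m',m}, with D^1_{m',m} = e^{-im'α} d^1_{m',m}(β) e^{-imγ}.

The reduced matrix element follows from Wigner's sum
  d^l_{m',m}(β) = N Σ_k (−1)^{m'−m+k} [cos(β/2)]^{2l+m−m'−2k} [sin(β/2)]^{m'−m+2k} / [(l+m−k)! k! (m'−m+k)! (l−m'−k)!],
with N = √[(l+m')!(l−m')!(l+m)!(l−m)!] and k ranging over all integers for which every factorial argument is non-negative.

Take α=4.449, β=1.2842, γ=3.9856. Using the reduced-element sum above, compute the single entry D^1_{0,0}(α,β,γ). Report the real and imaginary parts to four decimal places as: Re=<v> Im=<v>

D^1_{0,0}(4.449,1.2842,3.9856) = e^{-i·0·4.449}·d^1_{0,0}(1.2842)·e^{-i·0·3.9856}. Compute d first:
c=cos(1.2842/2)=0.800840, s=sin(1.2842/2)=0.598879; N=√[1·1·1·1]=1.000000
k: max(0,(0)−(0))=0 … min(1+(0),1−(0))=1
  k=0: (−1)^0·1.0000/(1)·0.8008^2·0.5989^0 = +0.641345
  k=1: (−1)^1·1.0000/(1)·0.8008^0·0.5989^2 = -0.358655
d^1_{0,0}(1.2842) = +0.641345 -0.358655 = +0.282689
Attach z-rotation phases: D = e^{-i(0)(4.449)}·(+0.282689)·e^{-i(0)(3.9856)} = +0.282689+0.000000i

Re=0.2827 Im=0.0000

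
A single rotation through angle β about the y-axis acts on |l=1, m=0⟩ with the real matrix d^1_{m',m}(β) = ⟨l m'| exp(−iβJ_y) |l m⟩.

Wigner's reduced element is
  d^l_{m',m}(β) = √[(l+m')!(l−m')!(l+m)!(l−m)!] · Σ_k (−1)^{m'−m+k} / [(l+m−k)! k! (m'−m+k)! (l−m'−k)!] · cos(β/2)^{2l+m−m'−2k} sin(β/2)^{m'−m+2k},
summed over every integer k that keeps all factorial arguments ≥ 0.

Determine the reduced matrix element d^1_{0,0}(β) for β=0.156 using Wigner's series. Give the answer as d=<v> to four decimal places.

d^1_{0,0}(β=0.156) via Wigner's sum:
c=cos(0.156/2)=0.996960, s=sin(0.156/2)=0.077921; N=√[1·1·1·1]=1.000000
k∈{0,1} keeps every argument non-negative
  k=0: (−1)^0·1.0000/(1)·0.9970^2·0.0779^0 = +0.993928
  k=1: (−1)^1·1.0000/(1)·0.9970^0·0.0779^2 = -0.006072
d^1_{0,0}(0.156) = +0.993928 -0.006072 = +0.987857

d=0.9879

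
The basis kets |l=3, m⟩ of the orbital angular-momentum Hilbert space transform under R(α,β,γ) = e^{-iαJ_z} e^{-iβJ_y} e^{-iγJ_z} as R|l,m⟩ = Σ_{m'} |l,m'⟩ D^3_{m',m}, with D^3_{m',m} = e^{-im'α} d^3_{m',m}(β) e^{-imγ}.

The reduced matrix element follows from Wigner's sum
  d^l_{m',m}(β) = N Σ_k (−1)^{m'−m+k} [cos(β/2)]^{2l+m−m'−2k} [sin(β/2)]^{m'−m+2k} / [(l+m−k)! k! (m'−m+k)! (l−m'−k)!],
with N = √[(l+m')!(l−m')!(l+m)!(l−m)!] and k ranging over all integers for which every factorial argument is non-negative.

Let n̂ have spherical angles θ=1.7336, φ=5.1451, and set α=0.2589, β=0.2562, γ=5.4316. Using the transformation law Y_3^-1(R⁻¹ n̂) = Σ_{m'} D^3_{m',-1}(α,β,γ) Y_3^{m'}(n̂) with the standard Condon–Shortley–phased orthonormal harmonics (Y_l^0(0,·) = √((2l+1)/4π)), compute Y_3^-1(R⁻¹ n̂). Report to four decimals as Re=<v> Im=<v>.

Re=-0.2621 Im=-0.1467

Need the full column D^3_{m',-1} for m'=−3..3 at α=0.2589, β=0.2562, γ=5.4316.
cos(β/2)=0.991806, sin(β/2)=0.127750
d^3_{-3,-1}: single k=2 term ⇒ +0.061161;  D = +0.060990-0.004576i
d^3_{-2,-1}: k∈[1..2] ⇒ +0.387700 -0.012864 = +0.374835;  D = +0.354147-0.122804i
d^3_{-1,-1}: k∈[0..2] ⇒ +0.951835 -0.126334 +0.001572 = +0.827073;  D = +0.686010-0.461995i
d^3_{0,-1}: k∈[0..2] ⇒ -0.424704 +0.021139 -0.000117 = -0.403682;  D = -0.265942+0.303700i
d^3_{1,-1}: k∈[0..2] ⇒ +0.094750 -0.002096 +0.000004 = +0.092659;  D = +0.041161-0.083014i
d^3_{2,-1}: k∈[0..1] ⇒ -0.012864 +0.000107 = -0.012758;  D = -0.002552+0.012500i
d^3_{3,-1}: single k=0 term ⇒ +0.001015;  D = -0.000058-0.001013i
Y_3^{m'}(θ=1.7336,φ=5.1451) and Σ D·Y over m':
  (+0.0610-0.0046i)·(-0.3861-0.1080i)  (+0.3541-0.1228i)·(+0.1046-0.1228i)  (+0.6860-0.4620i)·(-0.1162-0.2515i)  (-0.2659+0.3037i)·(+0.1735+0.0000i)  (+0.0412-0.0830i)·(+0.1162-0.2515i)  (-0.0026+0.0125i)·(+0.1046+0.1228i)  (-0.0001-0.0010i)·(+0.3861-0.1080i)
Y_3^-1(R⁻¹ n̂) = -0.262134-0.146695i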